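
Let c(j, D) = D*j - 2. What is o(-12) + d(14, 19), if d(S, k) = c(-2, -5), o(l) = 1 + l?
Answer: -3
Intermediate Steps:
c(j, D) = -2 + D*j
d(S, k) = 8 (d(S, k) = -2 - 5*(-2) = -2 + 10 = 8)
o(-12) + d(14, 19) = (1 - 12) + 8 = -11 + 8 = -3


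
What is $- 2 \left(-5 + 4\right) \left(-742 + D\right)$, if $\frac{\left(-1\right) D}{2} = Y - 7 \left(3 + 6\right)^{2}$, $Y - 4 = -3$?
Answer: $780$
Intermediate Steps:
$Y = 1$ ($Y = 4 - 3 = 1$)
$D = 1132$ ($D = - 2 \left(1 - 7 \left(3 + 6\right)^{2}\right) = - 2 \left(1 - 7 \cdot 9^{2}\right) = - 2 \left(1 - 567\right) = \left(-2\right) \left(-566\right) = 1132$)
$- 2 \left(-5 + 4\right) \left(-742 + D\right) = - 2 \left(-5 + 4\right) \left(-742 + 1132\right) = \left(-2\right) \left(-1\right) 390 = 2 \cdot 390 = 780$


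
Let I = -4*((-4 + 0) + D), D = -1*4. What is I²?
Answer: 1024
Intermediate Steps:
D = -4
I = 32 (I = -4*((-4 + 0) - 4) = -4*(-4 - 4) = -4*(-8) = 32)
I² = 32² = 1024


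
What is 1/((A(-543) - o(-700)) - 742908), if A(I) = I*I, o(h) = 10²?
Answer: -1/448159 ≈ -2.2314e-6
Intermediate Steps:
o(h) = 100
A(I) = I²
1/((A(-543) - o(-700)) - 742908) = 1/(((-543)² - 1*100) - 742908) = 1/((294849 - 100) - 742908) = 1/(294749 - 742908) = 1/(-448159) = -1/448159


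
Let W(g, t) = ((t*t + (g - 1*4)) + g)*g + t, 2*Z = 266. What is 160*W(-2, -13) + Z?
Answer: -53467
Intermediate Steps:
Z = 133 (Z = (½)*266 = 133)
W(g, t) = t + g*(-4 + t² + 2*g) (W(g, t) = ((t² + (g - 4)) + g)*g + t = ((t² + (-4 + g)) + g)*g + t = ((-4 + g + t²) + g)*g + t = (-4 + t² + 2*g)*g + t = g*(-4 + t² + 2*g) + t = t + g*(-4 + t² + 2*g))
160*W(-2, -13) + Z = 160*(-13 - 4*(-2) + 2*(-2)² - 2*(-13)²) + 133 = 160*(-13 + 8 + 2*4 - 2*169) + 133 = 160*(-13 + 8 + 8 - 338) + 133 = 160*(-335) + 133 = -53600 + 133 = -53467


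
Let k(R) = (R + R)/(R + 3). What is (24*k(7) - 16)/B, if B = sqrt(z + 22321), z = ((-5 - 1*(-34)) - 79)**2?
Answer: 88*sqrt(24821)/124105 ≈ 0.11171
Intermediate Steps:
z = 2500 (z = ((-5 + 34) - 79)**2 = (29 - 79)**2 = (-50)**2 = 2500)
B = sqrt(24821) (B = sqrt(2500 + 22321) = sqrt(24821) ≈ 157.55)
k(R) = 2*R/(3 + R) (k(R) = (2*R)/(3 + R) = 2*R/(3 + R))
(24*k(7) - 16)/B = (24*(2*7/(3 + 7)) - 16)/(sqrt(24821)) = (24*(2*7/10) - 16)*(sqrt(24821)/24821) = (24*(2*7*(1/10)) - 16)*(sqrt(24821)/24821) = (24*(7/5) - 16)*(sqrt(24821)/24821) = (168/5 - 16)*(sqrt(24821)/24821) = 88*(sqrt(24821)/24821)/5 = 88*sqrt(24821)/124105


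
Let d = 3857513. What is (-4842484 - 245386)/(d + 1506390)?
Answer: -5087870/5363903 ≈ -0.94854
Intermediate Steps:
(-4842484 - 245386)/(d + 1506390) = (-4842484 - 245386)/(3857513 + 1506390) = -5087870/5363903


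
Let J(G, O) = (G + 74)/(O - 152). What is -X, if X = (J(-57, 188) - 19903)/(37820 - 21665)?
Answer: 716491/581580 ≈ 1.2320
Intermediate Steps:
J(G, O) = (74 + G)/(-152 + O)
X = -716491/581580 (X = ((74 - 57)/(-152 + 188) - 19903)/(37820 - 21665) = (17/36 - 19903)/16155 = ((1/36)*17 - 19903)*(1/16155) = (17/36 - 19903)*(1/16155) = -716491/36*1/16155 = -716491/581580 ≈ -1.2320)
-X = -1*(-716491/581580) = 716491/581580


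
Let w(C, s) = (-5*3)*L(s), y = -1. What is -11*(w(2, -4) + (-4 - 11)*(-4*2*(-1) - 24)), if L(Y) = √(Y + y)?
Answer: -2640 + 165*I*√5 ≈ -2640.0 + 368.95*I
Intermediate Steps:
L(Y) = √(-1 + Y) (L(Y) = √(Y - 1) = √(-1 + Y))
w(C, s) = -15*√(-1 + s) (w(C, s) = (-5*3)*√(-1 + s) = -15*√(-1 + s))
-11*(w(2, -4) + (-4 - 11)*(-4*2*(-1) - 24)) = -11*(-15*√(-1 - 4) + (-4 - 11)*(-4*2*(-1) - 24)) = -11*(-15*I*√5 - 15*(-8*(-1) - 24)) = -11*(-15*I*√5 - 15*(8 - 24)) = -11*(-15*I*√5 - 15*(-16)) = -11*(-15*I*√5 + 240) = -11*(240 - 15*I*√5) = -2640 + 165*I*√5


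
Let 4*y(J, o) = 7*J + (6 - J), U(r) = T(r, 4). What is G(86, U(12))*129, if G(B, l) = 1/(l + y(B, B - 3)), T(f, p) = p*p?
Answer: 258/293 ≈ 0.88055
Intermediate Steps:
T(f, p) = p²
U(r) = 16 (U(r) = 4² = 16)
y(J, o) = 3/2 + 3*J/2 (y(J, o) = (7*J + (6 - J))/4 = (6 + 6*J)/4 = 3/2 + 3*J/2)
G(B, l) = 1/(3/2 + l + 3*B/2) (G(B, l) = 1/(l + (3/2 + 3*B/2)) = 1/(3/2 + l + 3*B/2))
G(86, U(12))*129 = (2/(3 + 2*16 + 3*86))*129 = (2/(3 + 32 + 258))*129 = (2/293)*129 = 258/293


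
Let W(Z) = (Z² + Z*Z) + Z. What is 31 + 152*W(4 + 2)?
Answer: 11887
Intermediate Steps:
W(Z) = Z + 2*Z² (W(Z) = (Z² + Z²) + Z = 2*Z² + Z = Z + 2*Z²)
31 + 152*W(4 + 2) = 31 + 152*((4 + 2)*(1 + 2*(4 + 2))) = 31 + 152*(6*(1 + 2*6)) = 31 + 152*(6*(1 + 12)) = 31 + 152*(6*13) = 31 + 152*78 = 31 + 11856 = 11887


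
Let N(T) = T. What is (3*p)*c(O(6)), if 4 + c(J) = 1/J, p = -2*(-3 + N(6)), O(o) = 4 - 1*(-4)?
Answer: 279/4 ≈ 69.750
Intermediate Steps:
O(o) = 8 (O(o) = 4 + 4 = 8)
p = -6 (p = -2*(-3 + 6) = -2*3 = -6)
c(J) = -4 + 1/J
(3*p)*c(O(6)) = (3*(-6))*(-4 + 1/8) = -18*(-4 + 1/8) = -18*(-31/8) = 279/4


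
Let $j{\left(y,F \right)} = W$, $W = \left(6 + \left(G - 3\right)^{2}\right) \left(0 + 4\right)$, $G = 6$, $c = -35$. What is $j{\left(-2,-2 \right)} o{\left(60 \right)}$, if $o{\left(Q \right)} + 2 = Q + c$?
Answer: $1380$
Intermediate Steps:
$o{\left(Q \right)} = -37 + Q$ ($o{\left(Q \right)} = -2 + \left(Q - 35\right) = -2 + \left(-35 + Q\right) = -37 + Q$)
$W = 60$ ($W = \left(6 + \left(6 - 3\right)^{2}\right) \left(0 + 4\right) = \left(6 + 3^{2}\right) 4 = \left(6 + 9\right) 4 = 15 \cdot 4 = 60$)
$j{\left(y,F \right)} = 60$
$j{\left(-2,-2 \right)} o{\left(60 \right)} = 60 \left(-37 + 60\right) = 60 \cdot 23 = 1380$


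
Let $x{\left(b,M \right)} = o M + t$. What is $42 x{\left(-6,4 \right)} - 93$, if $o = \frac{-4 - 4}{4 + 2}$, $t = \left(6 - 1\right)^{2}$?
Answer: $733$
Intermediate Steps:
$t = 25$ ($t = 5^{2} = 25$)
$o = - \frac{4}{3}$ ($o = - \frac{8}{6} = \left(-8\right) \frac{1}{6} = - \frac{4}{3} \approx -1.3333$)
$x{\left(b,M \right)} = 25 - \frac{4 M}{3}$ ($x{\left(b,M \right)} = - \frac{4 M}{3} + 25 = 25 - \frac{4 M}{3}$)
$42 x{\left(-6,4 \right)} - 93 = 42 \left(25 - \frac{16}{3}\right) - 93 = 42 \cdot \frac{59}{3} - 93 = 826 - 93 = 733$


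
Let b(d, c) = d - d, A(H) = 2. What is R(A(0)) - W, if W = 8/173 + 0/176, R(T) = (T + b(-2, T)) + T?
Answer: 684/173 ≈ 3.9538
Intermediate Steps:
b(d, c) = 0
R(T) = 2*T (R(T) = (T + 0) + T = T + T = 2*T)
W = 8/173 (W = 8*(1/173) + 0*(1/176) = 8/173 + 0 = 8/173 ≈ 0.046243)
R(A(0)) - W = 2*2 - 1*8/173 = 4 - 8/173 = 684/173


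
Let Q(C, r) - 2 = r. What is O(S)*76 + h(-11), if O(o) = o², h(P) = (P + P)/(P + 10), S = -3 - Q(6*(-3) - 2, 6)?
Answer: 9218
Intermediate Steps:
Q(C, r) = 2 + r
S = -11 (S = -3 - (2 + 6) = -3 - 1*8 = -3 - 8 = -11)
h(P) = 2*P/(10 + P) (h(P) = (2*P)/(10 + P) = 2*P/(10 + P))
O(S)*76 + h(-11) = (-11)²*76 + 2*(-11)/(10 - 11) = 121*76 + 2*(-11)/(-1) = 9196 + 2*(-11)*(-1) = 9196 + 22 = 9218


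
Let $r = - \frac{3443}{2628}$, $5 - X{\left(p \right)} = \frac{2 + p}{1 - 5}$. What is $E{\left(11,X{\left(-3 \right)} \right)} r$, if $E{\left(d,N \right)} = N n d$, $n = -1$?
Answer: $\frac{719587}{10512} \approx 68.454$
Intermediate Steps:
$X{\left(p \right)} = \frac{11}{2} + \frac{p}{4}$ ($X{\left(p \right)} = 5 - \frac{2 + p}{1 - 5} = 5 - \frac{2 + p}{-4} = 5 - \left(2 + p\right) \left(- \frac{1}{4}\right) = 5 - \left(- \frac{1}{2} - \frac{p}{4}\right) = 5 + \left(\frac{1}{2} + \frac{p}{4}\right) = \frac{11}{2} + \frac{p}{4}$)
$E{\left(d,N \right)} = - N d$ ($E{\left(d,N \right)} = N \left(-1\right) d = - N d$)
$r = - \frac{3443}{2628}$ ($r = \left(-3443\right) \frac{1}{2628} = - \frac{3443}{2628} \approx -1.3101$)
$E{\left(11,X{\left(-3 \right)} \right)} r = \left(-1\right) \left(\frac{11}{2} + \frac{1}{4} \left(-3\right)\right) 11 \left(- \frac{3443}{2628}\right) = \left(-1\right) \left(\frac{11}{2} - \frac{3}{4}\right) 11 \left(- \frac{3443}{2628}\right) = \left(-1\right) \frac{19}{4} \cdot 11 \left(- \frac{3443}{2628}\right) = \left(- \frac{209}{4}\right) \left(- \frac{3443}{2628}\right) = \frac{719587}{10512}$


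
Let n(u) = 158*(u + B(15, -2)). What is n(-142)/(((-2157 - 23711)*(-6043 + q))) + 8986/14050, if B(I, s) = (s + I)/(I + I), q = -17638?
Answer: 8256495879967/12910125776100 ≈ 0.63954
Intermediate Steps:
B(I, s) = (I + s)/(2*I) (B(I, s) = (I + s)/((2*I)) = (I + s)*(1/(2*I)) = (I + s)/(2*I))
n(u) = 1027/15 + 158*u (n(u) = 158*(u + (1/2)*(15 - 2)/15) = 158*(u + (1/2)*(1/15)*13) = 158*(u + 13/30) = 158*(13/30 + u) = 1027/15 + 158*u)
n(-142)/(((-2157 - 23711)*(-6043 + q))) + 8986/14050 = (1027/15 + 158*(-142))/(((-2157 - 23711)*(-6043 - 17638))) + 8986/14050 = (1027/15 - 22436)/((-25868*(-23681))) + 8986*(1/14050) = -335513/15/612580108 + 4493/7025 = -335513/15*1/612580108 + 4493/7025 = -335513/9188701620 + 4493/7025 = 8256495879967/12910125776100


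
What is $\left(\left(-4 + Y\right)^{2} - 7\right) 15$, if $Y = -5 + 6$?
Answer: $30$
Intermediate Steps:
$Y = 1$
$\left(\left(-4 + Y\right)^{2} - 7\right) 15 = \left(\left(-4 + 1\right)^{2} - 7\right) 15 = \left(\left(-3\right)^{2} - 7\right) 15 = \left(9 - 7\right) 15 = 2 \cdot 15 = 30$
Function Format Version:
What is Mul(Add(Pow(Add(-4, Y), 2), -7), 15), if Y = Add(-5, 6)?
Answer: 30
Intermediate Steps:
Y = 1
Mul(Add(Pow(Add(-4, Y), 2), -7), 15) = Mul(Add(Pow(Add(-4, 1), 2), -7), 15) = Mul(Add(Pow(-3, 2), -7), 15) = Mul(Add(9, -7), 15) = Mul(2, 15) = 30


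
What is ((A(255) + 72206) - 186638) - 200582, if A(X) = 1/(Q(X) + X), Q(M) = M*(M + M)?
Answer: -41047899269/130305 ≈ -3.1501e+5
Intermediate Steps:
Q(M) = 2*M**2 (Q(M) = M*(2*M) = 2*M**2)
A(X) = 1/(X + 2*X**2) (A(X) = 1/(2*X**2 + X) = 1/(X + 2*X**2))
((A(255) + 72206) - 186638) - 200582 = ((1/(255*(1 + 2*255)) + 72206) - 186638) - 200582 = ((1/(255*(1 + 510)) + 72206) - 186638) - 200582 = (((1/255)/511 + 72206) - 186638) - 200582 = (((1/255)*(1/511) + 72206) - 186638) - 200582 = ((1/130305 + 72206) - 186638) - 200582 = (9408802831/130305 - 186638) - 200582 = -14911061759/130305 - 200582 = -41047899269/130305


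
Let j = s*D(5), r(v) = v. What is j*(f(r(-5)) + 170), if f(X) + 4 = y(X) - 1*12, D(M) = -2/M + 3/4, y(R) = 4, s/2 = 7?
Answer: 3871/5 ≈ 774.20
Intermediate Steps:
s = 14 (s = 2*7 = 14)
D(M) = ¾ - 2/M (D(M) = -2/M + 3*(¼) = -2/M + ¾ = ¾ - 2/M)
j = 49/10 (j = 14*(¾ - 2/5) = 14*(¾ - 2*⅕) = 14*(¾ - ⅖) = 14*(7/20) = 49/10 ≈ 4.9000)
f(X) = -12 (f(X) = -4 + (4 - 1*12) = -4 + (4 - 12) = -4 - 8 = -12)
j*(f(r(-5)) + 170) = 49*(-12 + 170)/10 = (49/10)*158 = 3871/5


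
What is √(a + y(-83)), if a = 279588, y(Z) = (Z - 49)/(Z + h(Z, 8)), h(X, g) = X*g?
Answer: 4*√1083421659/249 ≈ 528.76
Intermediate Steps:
y(Z) = (-49 + Z)/(9*Z) (y(Z) = (Z - 49)/(Z + Z*8) = (-49 + Z)/(Z + 8*Z) = (-49 + Z)/((9*Z)) = (-49 + Z)*(1/(9*Z)) = (-49 + Z)/(9*Z))
√(a + y(-83)) = √(279588 + (⅑)*(-49 - 83)/(-83)) = √(279588 + (⅑)*(-1/83)*(-132)) = √(279588 + 44/249) = √(69617456/249) = 4*√1083421659/249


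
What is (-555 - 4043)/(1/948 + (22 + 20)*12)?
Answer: -229416/25147 ≈ -9.1230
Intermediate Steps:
(-555 - 4043)/(1/948 + (22 + 20)*12) = -4598/(1/948 + 42*12) = -4598/(1/948 + 504) = -4598/477793/948 = -4598*948/477793 = -229416/25147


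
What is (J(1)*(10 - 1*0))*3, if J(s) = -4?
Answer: -120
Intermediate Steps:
(J(1)*(10 - 1*0))*3 = -4*(10 - 1*0)*3 = -4*(10 + 0)*3 = -4*10*3 = -40*3 = -120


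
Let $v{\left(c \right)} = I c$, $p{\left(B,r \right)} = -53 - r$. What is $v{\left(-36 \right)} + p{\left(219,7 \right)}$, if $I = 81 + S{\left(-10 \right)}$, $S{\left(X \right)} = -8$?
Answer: $-2688$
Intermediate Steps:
$I = 73$ ($I = 81 - 8 = 73$)
$v{\left(c \right)} = 73 c$
$v{\left(-36 \right)} + p{\left(219,7 \right)} = 73 \left(-36\right) - 60 = -2628 - 60 = -2688$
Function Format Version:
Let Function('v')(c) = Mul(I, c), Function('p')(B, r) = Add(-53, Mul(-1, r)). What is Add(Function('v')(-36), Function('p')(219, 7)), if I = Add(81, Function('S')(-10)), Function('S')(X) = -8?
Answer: -2688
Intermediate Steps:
I = 73 (I = Add(81, -8) = 73)
Function('v')(c) = Mul(73, c)
Add(Function('v')(-36), Function('p')(219, 7)) = Add(Mul(73, -36), Add(-53, Mul(-1, 7))) = Add(-2628, Add(-53, -7)) = Add(-2628, -60) = -2688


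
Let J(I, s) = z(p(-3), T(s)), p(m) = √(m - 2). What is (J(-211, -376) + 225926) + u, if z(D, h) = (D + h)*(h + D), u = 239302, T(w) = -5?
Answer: 465248 - 10*I*√5 ≈ 4.6525e+5 - 22.361*I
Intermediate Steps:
p(m) = √(-2 + m)
z(D, h) = (D + h)² (z(D, h) = (D + h)*(D + h) = (D + h)²)
J(I, s) = (-5 + I*√5)² (J(I, s) = (√(-2 - 3) - 5)² = (√(-5) - 5)² = (I*√5 - 5)² = (-5 + I*√5)²)
(J(-211, -376) + 225926) + u = ((5 - I*√5)² + 225926) + 239302 = (225926 + (5 - I*√5)²) + 239302 = 465228 + (5 - I*√5)²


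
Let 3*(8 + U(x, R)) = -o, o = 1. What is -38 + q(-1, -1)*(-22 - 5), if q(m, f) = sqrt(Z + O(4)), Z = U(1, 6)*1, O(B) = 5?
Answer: -38 - 9*I*sqrt(30) ≈ -38.0 - 49.295*I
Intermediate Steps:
U(x, R) = -25/3 (U(x, R) = -8 + (-1*1)/3 = -8 + (1/3)*(-1) = -8 - 1/3 = -25/3)
Z = -25/3 (Z = -25/3*1 = -25/3 ≈ -8.3333)
q(m, f) = I*sqrt(30)/3 (q(m, f) = sqrt(-25/3 + 5) = sqrt(-10/3) = I*sqrt(30)/3)
-38 + q(-1, -1)*(-22 - 5) = -38 + (I*sqrt(30)/3)*(-22 - 5) = -38 + (I*sqrt(30)/3)*(-27) = -38 - 9*I*sqrt(30)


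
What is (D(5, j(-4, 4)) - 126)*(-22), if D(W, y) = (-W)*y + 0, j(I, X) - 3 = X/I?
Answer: 2992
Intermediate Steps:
j(I, X) = 3 + X/I
D(W, y) = -W*y (D(W, y) = -W*y + 0 = -W*y)
(D(5, j(-4, 4)) - 126)*(-22) = (-1*5*(3 + 4/(-4)) - 126)*(-22) = (-1*5*(3 + 4*(-¼)) - 126)*(-22) = (-1*5*(3 - 1) - 126)*(-22) = (-1*5*2 - 126)*(-22) = (-10 - 126)*(-22) = -136*(-22) = 2992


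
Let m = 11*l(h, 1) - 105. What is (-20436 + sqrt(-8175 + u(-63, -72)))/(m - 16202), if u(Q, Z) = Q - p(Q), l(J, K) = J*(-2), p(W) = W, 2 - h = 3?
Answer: 20436/16285 - I*sqrt(327)/3257 ≈ 1.2549 - 0.0055521*I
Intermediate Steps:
h = -1 (h = 2 - 1*3 = 2 - 3 = -1)
l(J, K) = -2*J
u(Q, Z) = 0 (u(Q, Z) = Q - Q = 0)
m = -83 (m = 11*(-2*(-1)) - 105 = 11*2 - 105 = 22 - 105 = -83)
(-20436 + sqrt(-8175 + u(-63, -72)))/(m - 16202) = (-20436 + sqrt(-8175 + 0))/(-83 - 16202) = (-20436 + sqrt(-8175))/(-16285) = (-20436 + 5*I*sqrt(327))*(-1/16285) = 20436/16285 - I*sqrt(327)/3257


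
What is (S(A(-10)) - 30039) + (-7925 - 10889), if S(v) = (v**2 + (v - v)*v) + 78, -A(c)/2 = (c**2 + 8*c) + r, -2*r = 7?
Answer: -47686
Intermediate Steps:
r = -7/2 (r = -1/2*7 = -7/2 ≈ -3.5000)
A(c) = 7 - 16*c - 2*c**2 (A(c) = -2*((c**2 + 8*c) - 7/2) = -2*(-7/2 + c**2 + 8*c) = 7 - 16*c - 2*c**2)
S(v) = 78 + v**2 (S(v) = (v**2 + 0*v) + 78 = (v**2 + 0) + 78 = v**2 + 78 = 78 + v**2)
(S(A(-10)) - 30039) + (-7925 - 10889) = ((78 + (7 - 16*(-10) - 2*(-10)**2)**2) - 30039) + (-7925 - 10889) = ((78 + (7 + 160 - 2*100)**2) - 30039) - 18814 = ((78 + (7 + 160 - 200)**2) - 30039) - 18814 = ((78 + (-33)**2) - 30039) - 18814 = ((78 + 1089) - 30039) - 18814 = (1167 - 30039) - 18814 = -28872 - 18814 = -47686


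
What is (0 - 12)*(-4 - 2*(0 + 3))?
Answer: 120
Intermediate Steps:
(0 - 12)*(-4 - 2*(0 + 3)) = -12*(-4 - 2*3) = -12*(-4 - 6) = -12*(-10) = 120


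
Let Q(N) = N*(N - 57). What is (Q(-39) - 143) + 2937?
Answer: 6538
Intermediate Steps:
Q(N) = N*(-57 + N)
(Q(-39) - 143) + 2937 = (-39*(-57 - 39) - 143) + 2937 = (-39*(-96) - 143) + 2937 = (3744 - 143) + 2937 = 3601 + 2937 = 6538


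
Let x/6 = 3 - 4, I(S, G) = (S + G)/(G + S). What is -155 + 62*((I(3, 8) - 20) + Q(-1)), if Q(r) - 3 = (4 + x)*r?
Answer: -1023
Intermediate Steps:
I(S, G) = 1 (I(S, G) = (G + S)/(G + S) = 1)
x = -6 (x = 6*(3 - 4) = 6*(-1) = -6)
Q(r) = 3 - 2*r (Q(r) = 3 + (4 - 6)*r = 3 - 2*r)
-155 + 62*((I(3, 8) - 20) + Q(-1)) = -155 + 62*((1 - 20) + (3 - 2*(-1))) = -155 + 62*(-19 + (3 + 2)) = -155 + 62*(-19 + 5) = -155 + 62*(-14) = -155 - 868 = -1023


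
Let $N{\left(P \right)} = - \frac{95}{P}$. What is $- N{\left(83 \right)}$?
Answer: $\frac{95}{83} \approx 1.1446$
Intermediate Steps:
$- N{\left(83 \right)} = - \frac{-95}{83} = \left(-1\right) \left(- \frac{95}{83}\right) = \frac{95}{83}$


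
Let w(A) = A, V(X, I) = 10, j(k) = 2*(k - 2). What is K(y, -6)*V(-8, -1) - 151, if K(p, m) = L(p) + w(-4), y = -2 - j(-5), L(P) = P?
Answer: -71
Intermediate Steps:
j(k) = -4 + 2*k (j(k) = 2*(-2 + k) = -4 + 2*k)
y = 12 (y = -2 - (-4 + 2*(-5)) = -2 - (-4 - 10) = -2 - 1*(-14) = -2 + 14 = 12)
K(p, m) = -4 + p (K(p, m) = p - 4 = -4 + p)
K(y, -6)*V(-8, -1) - 151 = (-4 + 12)*10 - 151 = 8*10 - 151 = 80 - 151 = -71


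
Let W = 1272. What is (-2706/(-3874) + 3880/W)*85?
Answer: 98138620/307983 ≈ 318.65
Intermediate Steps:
(-2706/(-3874) + 3880/W)*85 = (-2706/(-3874) + 3880/1272)*85 = (-2706*(-1/3874) + 3880*(1/1272))*85 = (1353/1937 + 485/159)*85 = (1154572/307983)*85 = 98138620/307983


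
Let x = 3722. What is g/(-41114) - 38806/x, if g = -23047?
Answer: -754844475/76513154 ≈ -9.8656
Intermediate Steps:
g/(-41114) - 38806/x = -23047/(-41114) - 38806/3722 = -23047*(-1/41114) - 38806*1/3722 = 23047/41114 - 19403/1861 = -754844475/76513154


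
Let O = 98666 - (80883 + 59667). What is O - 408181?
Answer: -450065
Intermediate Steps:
O = -41884 (O = 98666 - 1*140550 = 98666 - 140550 = -41884)
O - 408181 = -41884 - 408181 = -450065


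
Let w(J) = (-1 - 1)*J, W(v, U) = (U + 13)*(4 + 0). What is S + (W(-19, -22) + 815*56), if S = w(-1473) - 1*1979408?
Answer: -1930858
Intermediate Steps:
W(v, U) = 52 + 4*U (W(v, U) = (13 + U)*4 = 52 + 4*U)
w(J) = -2*J
S = -1976462 (S = -2*(-1473) - 1*1979408 = 2946 - 1979408 = -1976462)
S + (W(-19, -22) + 815*56) = -1976462 + ((52 + 4*(-22)) + 815*56) = -1976462 + ((52 - 88) + 45640) = -1976462 + (-36 + 45640) = -1976462 + 45604 = -1930858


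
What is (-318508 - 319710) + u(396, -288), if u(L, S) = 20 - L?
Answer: -638594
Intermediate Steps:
(-318508 - 319710) + u(396, -288) = (-318508 - 319710) + (20 - 1*396) = -638218 + (20 - 396) = -638218 - 376 = -638594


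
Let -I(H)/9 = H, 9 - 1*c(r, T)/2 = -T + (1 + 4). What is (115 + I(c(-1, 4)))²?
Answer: 841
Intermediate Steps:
c(r, T) = 8 + 2*T (c(r, T) = 18 - 2*(-T + (1 + 4)) = 18 - 2*(-T + 5) = 18 - 2*(5 - T) = 18 + (-10 + 2*T) = 8 + 2*T)
I(H) = -9*H
(115 + I(c(-1, 4)))² = (115 - 9*(8 + 2*4))² = (115 - 9*(8 + 8))² = (115 - 9*16)² = (115 - 144)² = (-29)² = 841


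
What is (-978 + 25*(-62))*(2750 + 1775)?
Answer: -11439200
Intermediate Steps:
(-978 + 25*(-62))*(2750 + 1775) = (-978 - 1550)*4525 = -2528*4525 = -11439200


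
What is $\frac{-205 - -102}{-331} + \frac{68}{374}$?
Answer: $\frac{1795}{3641} \approx 0.493$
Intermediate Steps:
$\frac{-205 - -102}{-331} + \frac{68}{374} = \left(-205 + 102\right) \left(- \frac{1}{331}\right) + 68 \cdot \frac{1}{374} = \left(-103\right) \left(- \frac{1}{331}\right) + \frac{2}{11} = \frac{103}{331} + \frac{2}{11} = \frac{1795}{3641}$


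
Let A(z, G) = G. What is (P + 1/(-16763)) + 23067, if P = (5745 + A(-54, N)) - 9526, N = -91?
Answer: 321765784/16763 ≈ 19195.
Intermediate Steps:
P = -3872 (P = (5745 - 91) - 9526 = 5654 - 9526 = -3872)
(P + 1/(-16763)) + 23067 = (-3872 + 1/(-16763)) + 23067 = (-3872 - 1/16763) + 23067 = -64906337/16763 + 23067 = 321765784/16763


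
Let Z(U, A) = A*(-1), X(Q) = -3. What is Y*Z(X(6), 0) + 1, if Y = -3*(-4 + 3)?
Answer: 1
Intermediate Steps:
Z(U, A) = -A
Y = 3 (Y = -3*(-1) = 3)
Y*Z(X(6), 0) + 1 = 3*(-1*0) + 1 = 3*0 + 1 = 0 + 1 = 1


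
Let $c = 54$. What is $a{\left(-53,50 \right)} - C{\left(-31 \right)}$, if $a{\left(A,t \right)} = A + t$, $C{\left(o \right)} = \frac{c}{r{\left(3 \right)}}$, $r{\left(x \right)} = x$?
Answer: $-21$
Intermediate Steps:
$C{\left(o \right)} = 18$ ($C{\left(o \right)} = \frac{54}{3} = 54 \cdot \frac{1}{3} = 18$)
$a{\left(-53,50 \right)} - C{\left(-31 \right)} = \left(-53 + 50\right) - 18 = -3 - 18 = -21$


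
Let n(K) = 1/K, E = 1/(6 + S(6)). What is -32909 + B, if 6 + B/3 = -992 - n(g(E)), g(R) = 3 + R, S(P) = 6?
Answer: -1328447/37 ≈ -35904.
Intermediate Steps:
E = 1/12 (E = 1/(6 + 6) = 1/12 ≈ 0.083333)
B = -110814/37 (B = -18 + 3*(-992 - 1/(3 + 1/12)) = -18 + 3*(-992 - 1/37/12) = -18 + 3*(-992 - 1*12/37) = -18 + 3*(-992 - 12/37) = -18 + 3*(-36716/37) = -18 - 110148/37 = -110814/37 ≈ -2995.0)
-32909 + B = -32909 - 110814/37 = -1328447/37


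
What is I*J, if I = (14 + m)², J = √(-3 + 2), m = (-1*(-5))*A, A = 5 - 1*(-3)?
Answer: 2916*I ≈ 2916.0*I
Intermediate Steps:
A = 8 (A = 5 + 3 = 8)
m = 40 (m = -1*(-5)*8 = 5*8 = 40)
J = I (J = √(-1) = I ≈ 1.0*I)
I = 2916 (I = (14 + 40)² = 54² = 2916)
I*J = 2916*I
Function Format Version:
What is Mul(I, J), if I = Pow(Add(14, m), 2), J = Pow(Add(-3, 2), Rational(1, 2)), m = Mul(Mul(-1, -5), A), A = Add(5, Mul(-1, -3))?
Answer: Mul(2916, I) ≈ Mul(2916.0, I)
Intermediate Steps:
A = 8 (A = Add(5, 3) = 8)
m = 40 (m = Mul(Mul(-1, -5), 8) = Mul(5, 8) = 40)
J = I (J = Pow(-1, Rational(1, 2)) = I ≈ Mul(1.0000, I))
I = 2916 (I = Pow(Add(14, 40), 2) = Pow(54, 2) = 2916)
Mul(I, J) = Mul(2916, I)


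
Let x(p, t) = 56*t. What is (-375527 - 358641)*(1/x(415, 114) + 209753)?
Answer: -122887164613963/798 ≈ -1.5399e+11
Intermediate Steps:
(-375527 - 358641)*(1/x(415, 114) + 209753) = (-375527 - 358641)*(1/(56*114) + 209753) = -734168*(1/6384 + 209753) = -734168*1339063153/6384 = -122887164613963/798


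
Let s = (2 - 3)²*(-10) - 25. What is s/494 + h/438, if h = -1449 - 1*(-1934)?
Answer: 56065/54093 ≈ 1.0365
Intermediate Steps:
s = -35 (s = (-1)²*(-10) - 25 = 1*(-10) - 25 = -10 - 25 = -35)
h = 485 (h = -1449 + 1934 = 485)
s/494 + h/438 = -35/494 + 485/438 = 56065/54093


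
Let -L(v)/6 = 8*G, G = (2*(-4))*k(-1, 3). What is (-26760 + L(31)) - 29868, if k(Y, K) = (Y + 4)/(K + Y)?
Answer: -56052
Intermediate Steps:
k(Y, K) = (4 + Y)/(K + Y)
G = -12 (G = (2*(-4))*((4 - 1)/(3 - 1)) = -8*3/2 = -12)
L(v) = 576 (L(v) = -48*(-12) = -6*(-96) = 576)
(-26760 + L(31)) - 29868 = (-26760 + 576) - 29868 = -26184 - 29868 = -56052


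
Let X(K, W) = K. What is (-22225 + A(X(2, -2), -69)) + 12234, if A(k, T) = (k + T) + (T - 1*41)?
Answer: -10168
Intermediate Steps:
A(k, T) = -41 + k + 2*T (A(k, T) = (T + k) + (T - 41) = (T + k) + (-41 + T) = -41 + k + 2*T)
(-22225 + A(X(2, -2), -69)) + 12234 = (-22225 + (-41 + 2 + 2*(-69))) + 12234 = (-22225 + (-41 + 2 - 138)) + 12234 = (-22225 - 177) + 12234 = -22402 + 12234 = -10168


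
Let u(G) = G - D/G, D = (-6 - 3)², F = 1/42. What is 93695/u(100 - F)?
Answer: 16523862810/17488717 ≈ 944.83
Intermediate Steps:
F = 1/42 ≈ 0.023810
D = 81 (D = (-9)² = 81)
u(G) = G - 81/G
93695/u(100 - F) = 93695/((100 - 1*1/42) - 81/(100 - 1*1/42)) = 93695/((100 - 1/42) - 81/(100 - 1/42)) = 93695/(4199/42 - 81/4199/42) = 93695/(4199/42 - 81*42/4199) = 93695/(4199/42 - 3402/4199) = 93695/(17488717/176358) = 93695*(176358/17488717) = 16523862810/17488717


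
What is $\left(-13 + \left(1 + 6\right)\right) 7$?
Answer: $-42$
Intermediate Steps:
$\left(-13 + \left(1 + 6\right)\right) 7 = \left(-13 + 7\right) 7 = \left(-6\right) 7 = -42$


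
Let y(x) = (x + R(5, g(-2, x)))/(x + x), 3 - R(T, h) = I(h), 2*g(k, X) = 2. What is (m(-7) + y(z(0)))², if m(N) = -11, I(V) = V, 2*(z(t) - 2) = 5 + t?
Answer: 34225/324 ≈ 105.63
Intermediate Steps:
z(t) = 9/2 + t/2 (z(t) = 2 + (5 + t)/2 = 2 + (5/2 + t/2) = 9/2 + t/2)
g(k, X) = 1 (g(k, X) = (½)*2 = 1)
R(T, h) = 3 - h
y(x) = (2 + x)/(2*x) (y(x) = (x + (3 - 1*1))/(x + x) = (x + (3 - 1))/((2*x)) = (x + 2)*(1/(2*x)) = (2 + x)*(1/(2*x)) = (2 + x)/(2*x))
(m(-7) + y(z(0)))² = (-11 + (2 + (9/2 + (½)*0))/(2*(9/2 + (½)*0)))² = (-11 + (2 + (9/2 + 0))/(2*(9/2 + 0)))² = (-11 + (2 + 9/2)/(2*(9/2)))² = (-11 + (½)*(2/9)*(13/2))² = (-11 + 13/18)² = (-185/18)² = 34225/324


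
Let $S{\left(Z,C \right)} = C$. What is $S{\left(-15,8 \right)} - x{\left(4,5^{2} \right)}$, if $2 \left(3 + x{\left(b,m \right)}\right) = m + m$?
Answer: $-14$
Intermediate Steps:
$x{\left(b,m \right)} = -3 + m$ ($x{\left(b,m \right)} = -3 + \frac{m + m}{2} = -3 + \frac{2 m}{2} = -3 + m$)
$S{\left(-15,8 \right)} - x{\left(4,5^{2} \right)} = 8 - \left(-3 + 5^{2}\right) = 8 - \left(-3 + 25\right) = 8 - 22 = -14$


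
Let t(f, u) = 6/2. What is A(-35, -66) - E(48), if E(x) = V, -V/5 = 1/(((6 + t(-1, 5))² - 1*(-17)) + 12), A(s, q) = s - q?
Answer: 683/22 ≈ 31.045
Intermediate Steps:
t(f, u) = 3 (t(f, u) = 6*(½) = 3)
V = -1/22 (V = -5/(((6 + 3)² - 1*(-17)) + 12) = -5/((9² + 17) + 12) = -5/((81 + 17) + 12) = -5/(98 + 12) = -5/110 = -5*1/110 = -1/22 ≈ -0.045455)
E(x) = -1/22
A(-35, -66) - E(48) = (-35 - 1*(-66)) - 1*(-1/22) = (-35 + 66) + 1/22 = 31 + 1/22 = 683/22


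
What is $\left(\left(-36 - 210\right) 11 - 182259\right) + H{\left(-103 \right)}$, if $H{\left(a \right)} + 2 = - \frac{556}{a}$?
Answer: $- \frac{19051045}{103} \approx -1.8496 \cdot 10^{5}$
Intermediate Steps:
$H{\left(a \right)} = -2 - \frac{556}{a}$
$\left(\left(-36 - 210\right) 11 - 182259\right) + H{\left(-103 \right)} = \left(\left(-36 - 210\right) 11 - 182259\right) - \left(2 + \frac{556}{-103}\right) = \left(\left(-246\right) 11 - 182259\right) - - \frac{350}{103} = \left(-2706 - 182259\right) + \left(-2 + \frac{556}{103}\right) = -184965 + \frac{350}{103} = - \frac{19051045}{103}$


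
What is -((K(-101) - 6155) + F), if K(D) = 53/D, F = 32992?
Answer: -2710484/101 ≈ -26836.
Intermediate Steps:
-((K(-101) - 6155) + F) = -((53/(-101) - 6155) + 32992) = -((53*(-1/101) - 6155) + 32992) = -((-53/101 - 6155) + 32992) = -(-621708/101 + 32992) = -1*2710484/101 = -2710484/101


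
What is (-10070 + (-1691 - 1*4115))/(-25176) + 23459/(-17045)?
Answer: -26666447/35760410 ≈ -0.74570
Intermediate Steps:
(-10070 + (-1691 - 1*4115))/(-25176) + 23459/(-17045) = (-10070 + (-1691 - 4115))*(-1/25176) + 23459*(-1/17045) = (-10070 - 5806)*(-1/25176) - 23459/17045 = -15876*(-1/25176) - 23459/17045 = 1323/2098 - 23459/17045 = -26666447/35760410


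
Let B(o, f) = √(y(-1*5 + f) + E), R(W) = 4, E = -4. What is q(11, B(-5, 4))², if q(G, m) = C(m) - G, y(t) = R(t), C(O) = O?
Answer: 121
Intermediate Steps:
y(t) = 4
B(o, f) = 0 (B(o, f) = √(4 - 4) = √0 = 0)
q(G, m) = m - G
q(11, B(-5, 4))² = (0 - 1*11)² = (0 - 11)² = (-11)² = 121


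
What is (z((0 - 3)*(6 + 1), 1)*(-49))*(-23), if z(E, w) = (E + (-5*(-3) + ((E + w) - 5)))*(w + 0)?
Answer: -34937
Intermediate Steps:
z(E, w) = w*(10 + w + 2*E) (z(E, w) = (E + (15 + (-5 + E + w)))*w = (E + (10 + E + w))*w = (10 + w + 2*E)*w = w*(10 + w + 2*E))
(z((0 - 3)*(6 + 1), 1)*(-49))*(-23) = ((1*(10 + 1 + 2*((0 - 3)*(6 + 1))))*(-49))*(-23) = ((1*(10 + 1 + 2*(-3*7)))*(-49))*(-23) = ((1*(10 + 1 + 2*(-21)))*(-49))*(-23) = ((1*(10 + 1 - 42))*(-49))*(-23) = ((1*(-31))*(-49))*(-23) = -31*(-49)*(-23) = 1519*(-23) = -34937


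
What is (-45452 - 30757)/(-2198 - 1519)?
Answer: 3629/177 ≈ 20.503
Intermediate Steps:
(-45452 - 30757)/(-2198 - 1519) = -76209/(-3717) = -76209*(-1/3717) = 3629/177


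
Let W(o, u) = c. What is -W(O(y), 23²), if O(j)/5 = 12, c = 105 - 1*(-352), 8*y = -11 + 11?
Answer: -457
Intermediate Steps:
y = 0 (y = (-11 + 11)/8 = (⅛)*0 = 0)
c = 457 (c = 105 + 352 = 457)
O(j) = 60 (O(j) = 5*12 = 60)
W(o, u) = 457
-W(O(y), 23²) = -1*457 = -457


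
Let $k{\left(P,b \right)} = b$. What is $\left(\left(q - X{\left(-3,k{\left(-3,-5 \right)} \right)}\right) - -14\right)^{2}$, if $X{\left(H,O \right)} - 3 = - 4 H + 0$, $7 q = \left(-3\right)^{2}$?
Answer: $\frac{4}{49} \approx 0.081633$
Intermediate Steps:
$q = \frac{9}{7}$ ($q = \frac{\left(-3\right)^{2}}{7} = \frac{1}{7} \cdot 9 = \frac{9}{7} \approx 1.2857$)
$X{\left(H,O \right)} = 3 - 4 H$ ($X{\left(H,O \right)} = 3 + \left(- 4 H + 0\right) = 3 - 4 H$)
$\left(\left(q - X{\left(-3,k{\left(-3,-5 \right)} \right)}\right) - -14\right)^{2} = \left(\left(\frac{9}{7} - \left(3 - -12\right)\right) - -14\right)^{2} = \left(\left(\frac{9}{7} - \left(3 + 12\right)\right) + \left(-10 + 24\right)\right)^{2} = \left(\left(\frac{9}{7} - 15\right) + 14\right)^{2} = \left(- \frac{96}{7} + 14\right)^{2} = \left(\frac{2}{7}\right)^{2} = \frac{4}{49}$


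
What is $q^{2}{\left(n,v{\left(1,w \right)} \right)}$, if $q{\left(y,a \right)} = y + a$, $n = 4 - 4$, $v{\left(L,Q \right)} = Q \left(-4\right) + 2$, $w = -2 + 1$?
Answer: $36$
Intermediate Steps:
$w = -1$
$v{\left(L,Q \right)} = 2 - 4 Q$ ($v{\left(L,Q \right)} = - 4 Q + 2 = 2 - 4 Q$)
$n = 0$ ($n = 4 - 4 = 0$)
$q{\left(y,a \right)} = a + y$
$q^{2}{\left(n,v{\left(1,w \right)} \right)} = \left(\left(2 - -4\right) + 0\right)^{2} = \left(\left(2 + 4\right) + 0\right)^{2} = \left(6 + 0\right)^{2} = 6^{2} = 36$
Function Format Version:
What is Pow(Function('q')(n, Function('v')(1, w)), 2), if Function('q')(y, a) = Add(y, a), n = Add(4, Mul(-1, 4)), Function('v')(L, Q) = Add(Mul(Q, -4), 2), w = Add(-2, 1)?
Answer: 36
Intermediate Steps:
w = -1
Function('v')(L, Q) = Add(2, Mul(-4, Q)) (Function('v')(L, Q) = Add(Mul(-4, Q), 2) = Add(2, Mul(-4, Q)))
n = 0 (n = Add(4, -4) = 0)
Function('q')(y, a) = Add(a, y)
Pow(Function('q')(n, Function('v')(1, w)), 2) = Pow(Add(Add(2, Mul(-4, -1)), 0), 2) = Pow(Add(Add(2, 4), 0), 2) = Pow(Add(6, 0), 2) = Pow(6, 2) = 36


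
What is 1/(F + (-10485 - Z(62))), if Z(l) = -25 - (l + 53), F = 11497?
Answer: 1/1152 ≈ 0.00086806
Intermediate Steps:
Z(l) = -78 - l (Z(l) = -25 - (53 + l) = -25 + (-53 - l) = -78 - l)
1/(F + (-10485 - Z(62))) = 1/(11497 + (-10485 - (-78 - 1*62))) = 1/(11497 + (-10485 - (-78 - 62))) = 1/(11497 + (-10485 - 1*(-140))) = 1/(11497 + (-10485 + 140)) = 1/(11497 - 10345) = 1/1152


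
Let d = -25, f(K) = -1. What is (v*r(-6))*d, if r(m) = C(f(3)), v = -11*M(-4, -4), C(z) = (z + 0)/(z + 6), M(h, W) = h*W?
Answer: -880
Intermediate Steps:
M(h, W) = W*h
C(z) = z/(6 + z)
v = -176 (v = -(-44)*(-4) = -11*16 = -176)
r(m) = -⅕ (r(m) = -1/(6 - 1) = -1/5 = -1*⅕ = -⅕)
(v*r(-6))*d = -176*(-⅕)*(-25) = (176/5)*(-25) = -880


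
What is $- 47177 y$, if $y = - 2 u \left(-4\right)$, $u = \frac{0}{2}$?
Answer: $0$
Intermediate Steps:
$u = 0$ ($u = 0 \cdot \frac{1}{2} = 0$)
$y = 0$ ($y = \left(-2\right) 0 \left(-4\right) = 0 \left(-4\right) = 0$)
$- 47177 y = \left(-47177\right) 0 = 0$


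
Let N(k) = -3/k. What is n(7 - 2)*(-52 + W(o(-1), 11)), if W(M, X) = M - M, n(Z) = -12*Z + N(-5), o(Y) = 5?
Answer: 15444/5 ≈ 3088.8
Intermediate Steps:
n(Z) = ⅗ - 12*Z (n(Z) = -12*Z - 3/(-5) = -12*Z - 3*(-⅕) = -12*Z + ⅗ = ⅗ - 12*Z)
W(M, X) = 0
n(7 - 2)*(-52 + W(o(-1), 11)) = (⅗ - 12*(7 - 2))*(-52 + 0) = (⅗ - 12*5)*(-52) = (⅗ - 60)*(-52) = -297/5*(-52) = 15444/5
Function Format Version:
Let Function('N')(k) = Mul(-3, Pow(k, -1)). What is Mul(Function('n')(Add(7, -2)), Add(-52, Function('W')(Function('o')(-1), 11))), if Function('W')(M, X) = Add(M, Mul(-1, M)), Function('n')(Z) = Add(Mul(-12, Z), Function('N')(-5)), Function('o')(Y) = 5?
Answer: Rational(15444, 5) ≈ 3088.8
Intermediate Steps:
Function('n')(Z) = Add(Rational(3, 5), Mul(-12, Z)) (Function('n')(Z) = Add(Mul(-12, Z), Mul(-3, Pow(-5, -1))) = Add(Mul(-12, Z), Mul(-3, Rational(-1, 5))) = Add(Mul(-12, Z), Rational(3, 5)) = Add(Rational(3, 5), Mul(-12, Z)))
Function('W')(M, X) = 0
Mul(Function('n')(Add(7, -2)), Add(-52, Function('W')(Function('o')(-1), 11))) = Mul(Add(Rational(3, 5), Mul(-12, Add(7, -2))), Add(-52, 0)) = Mul(Add(Rational(3, 5), Mul(-12, 5)), -52) = Mul(Add(Rational(3, 5), -60), -52) = Mul(Rational(-297, 5), -52) = Rational(15444, 5)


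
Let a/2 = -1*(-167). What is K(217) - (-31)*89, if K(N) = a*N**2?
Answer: 15730485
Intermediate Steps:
a = 334 (a = 2*(-1*(-167)) = 2*167 = 334)
K(N) = 334*N**2
K(217) - (-31)*89 = 334*217**2 - (-31)*89 = 334*47089 - 1*(-2759) = 15727726 + 2759 = 15730485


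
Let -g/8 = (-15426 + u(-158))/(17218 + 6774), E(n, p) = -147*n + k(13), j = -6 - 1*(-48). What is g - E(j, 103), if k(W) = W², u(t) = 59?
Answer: 18024362/2999 ≈ 6010.1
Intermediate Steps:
j = 42 (j = -6 + 48 = 42)
E(n, p) = 169 - 147*n (E(n, p) = -147*n + 13² = -147*n + 169 = 169 - 147*n)
g = 15367/2999 (g = -8*(-15426 + 59)/(17218 + 6774) = -(-122936)/23992 = -8*(-15367/23992) = 15367/2999 ≈ 5.1240)
g - E(j, 103) = 15367/2999 - (169 - 147*42) = 15367/2999 - (169 - 6174) = 15367/2999 - 1*(-6005) = 15367/2999 + 6005 = 18024362/2999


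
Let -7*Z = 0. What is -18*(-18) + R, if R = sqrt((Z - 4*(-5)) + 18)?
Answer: 324 + sqrt(38) ≈ 330.16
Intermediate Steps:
Z = 0 (Z = -1/7*0 = 0)
R = sqrt(38) (R = sqrt((0 - 4*(-5)) + 18) = sqrt((0 + 20) + 18) = sqrt(20 + 18) = sqrt(38) ≈ 6.1644)
-18*(-18) + R = -18*(-18) + sqrt(38) = 324 + sqrt(38)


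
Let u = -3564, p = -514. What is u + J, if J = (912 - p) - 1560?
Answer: -3698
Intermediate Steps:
J = -134 (J = (912 - 1*(-514)) - 1560 = (912 + 514) - 1560 = 1426 - 1560 = -134)
u + J = -3564 - 134 = -3698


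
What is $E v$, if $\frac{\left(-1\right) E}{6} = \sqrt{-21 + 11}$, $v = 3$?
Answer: $- 18 i \sqrt{10} \approx - 56.921 i$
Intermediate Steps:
$E = - 6 i \sqrt{10}$ ($E = - 6 \sqrt{-21 + 11} = - 6 \sqrt{-10} = - 6 i \sqrt{10} \approx - 18.974 i$)
$E v = - 6 i \sqrt{10} \cdot 3 = - 18 i \sqrt{10}$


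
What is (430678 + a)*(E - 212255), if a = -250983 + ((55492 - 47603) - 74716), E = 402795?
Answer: 21505868720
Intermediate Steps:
a = -317810 (a = -250983 + (7889 - 74716) = -250983 - 66827 = -317810)
(430678 + a)*(E - 212255) = (430678 - 317810)*(402795 - 212255) = 112868*190540 = 21505868720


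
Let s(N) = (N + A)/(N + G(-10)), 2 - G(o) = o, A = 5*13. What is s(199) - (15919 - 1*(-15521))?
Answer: -6633576/211 ≈ -31439.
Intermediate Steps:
A = 65
G(o) = 2 - o
s(N) = (65 + N)/(12 + N) (s(N) = (N + 65)/(N + (2 - 1*(-10))) = (65 + N)/(N + (2 + 10)) = (65 + N)/(N + 12) = (65 + N)/(12 + N))
s(199) - (15919 - 1*(-15521)) = (65 + 199)/(12 + 199) - (15919 - 1*(-15521)) = 264/211 - (15919 + 15521) = (1/211)*264 - 1*31440 = 264/211 - 31440 = -6633576/211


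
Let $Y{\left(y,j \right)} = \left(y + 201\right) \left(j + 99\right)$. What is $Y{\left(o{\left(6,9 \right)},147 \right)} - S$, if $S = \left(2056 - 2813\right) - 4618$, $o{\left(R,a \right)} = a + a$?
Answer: $59249$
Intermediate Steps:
$o{\left(R,a \right)} = 2 a$
$Y{\left(y,j \right)} = \left(99 + j\right) \left(201 + y\right)$ ($Y{\left(y,j \right)} = \left(201 + y\right) \left(99 + j\right) = \left(99 + j\right) \left(201 + y\right)$)
$S = -5375$ ($S = -757 - 4618 = -5375$)
$Y{\left(o{\left(6,9 \right)},147 \right)} - S = \left(19899 + 99 \cdot 2 \cdot 9 + 201 \cdot 147 + 147 \cdot 2 \cdot 9\right) - -5375 = \left(19899 + 99 \cdot 18 + 29547 + 147 \cdot 18\right) + 5375 = \left(19899 + 1782 + 29547 + 2646\right) + 5375 = 53874 + 5375 = 59249$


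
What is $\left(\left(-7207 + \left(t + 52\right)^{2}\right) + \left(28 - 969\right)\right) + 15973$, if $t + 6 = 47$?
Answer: $16474$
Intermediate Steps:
$t = 41$ ($t = -6 + 47 = 41$)
$\left(\left(-7207 + \left(t + 52\right)^{2}\right) + \left(28 - 969\right)\right) + 15973 = \left(\left(-7207 + \left(41 + 52\right)^{2}\right) + \left(28 - 969\right)\right) + 15973 = \left(\left(-7207 + 93^{2}\right) + \left(28 - 969\right)\right) + 15973 = \left(\left(-7207 + 8649\right) - 941\right) + 15973 = \left(1442 - 941\right) + 15973 = 501 + 15973 = 16474$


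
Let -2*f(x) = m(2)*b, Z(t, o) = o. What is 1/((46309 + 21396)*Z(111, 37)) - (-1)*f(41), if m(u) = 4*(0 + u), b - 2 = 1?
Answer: -30061019/2505085 ≈ -12.000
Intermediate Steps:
b = 3 (b = 2 + 1 = 3)
m(u) = 4*u
f(x) = -12 (f(x) = -4*2*3/2 = -4*3 = -½*24 = -12)
1/((46309 + 21396)*Z(111, 37)) - (-1)*f(41) = 1/((46309 + 21396)*37) - (-1)*(-12) = (1/37)/67705 - 1*12 = (1/67705)*(1/37) - 12 = 1/2505085 - 12 = -30061019/2505085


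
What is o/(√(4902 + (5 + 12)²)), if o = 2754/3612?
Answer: 459*√5191/3124982 ≈ 0.010583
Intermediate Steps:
o = 459/602 (o = 2754*(1/3612) = 459/602 ≈ 0.76246)
o/(√(4902 + (5 + 12)²)) = 459/(602*(√(4902 + (5 + 12)²))) = 459/(602*(√(4902 + 17²))) = 459/(602*(√(4902 + 289))) = 459/(602*(√5191)) = 459*(√5191/5191)/602 = 459*√5191/3124982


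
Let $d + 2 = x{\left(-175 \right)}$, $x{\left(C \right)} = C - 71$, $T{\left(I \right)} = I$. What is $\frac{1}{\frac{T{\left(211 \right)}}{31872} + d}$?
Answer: $- \frac{31872}{7904045} \approx -0.0040324$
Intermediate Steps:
$x{\left(C \right)} = -71 + C$ ($x{\left(C \right)} = C - 71 = -71 + C$)
$d = -248$ ($d = -2 - 246 = -248$)
$\frac{1}{\frac{T{\left(211 \right)}}{31872} + d} = \frac{1}{\frac{211}{31872} - 248} = \frac{1}{- \frac{7904045}{31872}} = - \frac{31872}{7904045}$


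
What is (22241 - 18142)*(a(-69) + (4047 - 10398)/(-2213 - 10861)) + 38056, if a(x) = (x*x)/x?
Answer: -1058051867/4358 ≈ -2.4278e+5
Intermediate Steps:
a(x) = x (a(x) = x²/x = x)
(22241 - 18142)*(a(-69) + (4047 - 10398)/(-2213 - 10861)) + 38056 = (22241 - 18142)*(-69 + (4047 - 10398)/(-2213 - 10861)) + 38056 = 4099*(-69 - 6351/(-13074)) + 38056 = 4099*(-69 - 6351*(-1/13074)) + 38056 = 4099*(-69 + 2117/4358) + 38056 = 4099*(-298585/4358) + 38056 = -1223899915/4358 + 38056 = -1058051867/4358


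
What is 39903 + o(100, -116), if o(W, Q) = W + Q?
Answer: 39887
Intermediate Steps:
o(W, Q) = Q + W
39903 + o(100, -116) = 39903 + (-116 + 100) = 39903 - 16 = 39887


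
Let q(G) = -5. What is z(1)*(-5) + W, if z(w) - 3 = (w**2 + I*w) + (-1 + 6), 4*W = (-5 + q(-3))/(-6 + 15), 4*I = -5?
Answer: -1405/36 ≈ -39.028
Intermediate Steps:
I = -5/4 (I = (1/4)*(-5) = -5/4 ≈ -1.2500)
W = -5/18 (W = ((-5 - 5)/(-6 + 15))/4 = (-10/9)/4 = (-10*1/9)/4 = (1/4)*(-10/9) = -5/18 ≈ -0.27778)
z(w) = 8 + w**2 - 5*w/4 (z(w) = 3 + ((w**2 - 5*w/4) + (-1 + 6)) = 3 + ((w**2 - 5*w/4) + 5) = 3 + (5 + w**2 - 5*w/4) = 8 + w**2 - 5*w/4)
z(1)*(-5) + W = (8 + 1**2 - 5/4*1)*(-5) - 5/18 = (8 + 1 - 5/4)*(-5) - 5/18 = (31/4)*(-5) - 5/18 = -155/4 - 5/18 = -1405/36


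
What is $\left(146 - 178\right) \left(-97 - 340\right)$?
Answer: $13984$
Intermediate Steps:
$\left(146 - 178\right) \left(-97 - 340\right) = \left(146 - 178\right) \left(-437\right) = \left(-32\right) \left(-437\right) = 13984$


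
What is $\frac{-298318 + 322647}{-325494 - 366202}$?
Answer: $- \frac{24329}{691696} \approx -0.035173$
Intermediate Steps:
$\frac{-298318 + 322647}{-325494 - 366202} = \frac{24329}{-691696} = 24329 \left(- \frac{1}{691696}\right) = - \frac{24329}{691696}$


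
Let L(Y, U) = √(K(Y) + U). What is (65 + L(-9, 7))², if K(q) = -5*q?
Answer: 4277 + 260*√13 ≈ 5214.4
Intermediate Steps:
L(Y, U) = √(U - 5*Y) (L(Y, U) = √(-5*Y + U) = √(U - 5*Y))
(65 + L(-9, 7))² = (65 + √(7 - 5*(-9)))² = (65 + √(7 + 45))² = (65 + √52)² = (65 + 2*√13)²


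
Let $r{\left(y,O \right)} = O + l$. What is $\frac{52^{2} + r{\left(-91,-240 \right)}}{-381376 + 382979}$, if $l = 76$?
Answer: $\frac{2540}{1603} \approx 1.5845$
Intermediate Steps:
$r{\left(y,O \right)} = 76 + O$ ($r{\left(y,O \right)} = O + 76 = 76 + O$)
$\frac{52^{2} + r{\left(-91,-240 \right)}}{-381376 + 382979} = \frac{52^{2} + \left(76 - 240\right)}{-381376 + 382979} = \frac{2704 - 164}{1603} = 2540 \cdot \frac{1}{1603} = \frac{2540}{1603}$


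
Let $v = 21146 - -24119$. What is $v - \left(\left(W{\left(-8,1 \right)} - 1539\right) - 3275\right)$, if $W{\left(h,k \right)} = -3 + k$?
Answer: $50081$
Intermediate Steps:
$v = 45265$ ($v = 21146 + 24119 = 45265$)
$v - \left(\left(W{\left(-8,1 \right)} - 1539\right) - 3275\right) = 45265 - \left(\left(\left(-3 + 1\right) - 1539\right) - 3275\right) = 45265 - \left(\left(-2 - 1539\right) - 3275\right) = 45265 - \left(-1541 - 3275\right) = 45265 - -4816 = 45265 + 4816 = 50081$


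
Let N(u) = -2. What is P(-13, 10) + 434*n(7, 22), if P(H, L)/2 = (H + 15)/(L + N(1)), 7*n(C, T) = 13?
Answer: 1613/2 ≈ 806.50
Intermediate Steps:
n(C, T) = 13/7 (n(C, T) = (⅐)*13 = 13/7)
P(H, L) = 2*(15 + H)/(-2 + L) (P(H, L) = 2*((H + 15)/(L - 2)) = 2*((15 + H)/(-2 + L)) = 2*(15 + H)/(-2 + L))
P(-13, 10) + 434*n(7, 22) = 2*(15 - 13)/(-2 + 10) + 434*(13/7) = 2*2/8 + 806 = 2*(⅛)*2 + 806 = ½ + 806 = 1613/2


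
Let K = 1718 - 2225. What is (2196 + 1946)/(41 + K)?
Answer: -2071/233 ≈ -8.8884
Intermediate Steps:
K = -507
(2196 + 1946)/(41 + K) = (2196 + 1946)/(41 - 507) = 4142/(-466) = 4142*(-1/466) = -2071/233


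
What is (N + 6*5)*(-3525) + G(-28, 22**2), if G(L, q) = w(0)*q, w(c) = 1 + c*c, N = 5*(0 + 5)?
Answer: -193391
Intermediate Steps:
N = 25 (N = 5*5 = 25)
w(c) = 1 + c**2
G(L, q) = q (G(L, q) = (1 + 0**2)*q = (1 + 0)*q = 1*q = q)
(N + 6*5)*(-3525) + G(-28, 22**2) = (25 + 6*5)*(-3525) + 22**2 = (25 + 30)*(-3525) + 484 = 55*(-3525) + 484 = -193875 + 484 = -193391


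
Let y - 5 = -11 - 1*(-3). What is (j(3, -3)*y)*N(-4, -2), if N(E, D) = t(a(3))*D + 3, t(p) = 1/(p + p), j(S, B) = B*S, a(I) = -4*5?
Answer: 1647/20 ≈ 82.350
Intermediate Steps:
a(I) = -20
y = -3 (y = 5 + (-11 - 1*(-3)) = 5 + (-11 + 3) = 5 - 8 = -3)
t(p) = 1/(2*p)
N(E, D) = 3 - D/40 (N(E, D) = ((½)/(-20))*D + 3 = ((½)*(-1/20))*D + 3 = -D/40 + 3 = 3 - D/40)
(j(3, -3)*y)*N(-4, -2) = (-3*3*(-3))*(3 - 1/40*(-2)) = (-9*(-3))*(3 + 1/20) = 27*(61/20) = 1647/20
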